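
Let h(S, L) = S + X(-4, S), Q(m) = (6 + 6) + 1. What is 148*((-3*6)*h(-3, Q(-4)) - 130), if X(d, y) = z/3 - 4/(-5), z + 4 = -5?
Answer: -26936/5 ≈ -5387.2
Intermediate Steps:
z = -9 (z = -4 - 5 = -9)
Q(m) = 13 (Q(m) = 12 + 1 = 13)
X(d, y) = -11/5 (X(d, y) = -9/3 - 4/(-5) = -9*⅓ - 4*(-⅕) = -3 + ⅘ = -11/5)
h(S, L) = -11/5 + S (h(S, L) = S - 11/5 = -11/5 + S)
148*((-3*6)*h(-3, Q(-4)) - 130) = 148*((-3*6)*(-11/5 - 3) - 130) = 148*(-18*(-26/5) - 130) = 148*(468/5 - 130) = 148*(-182/5) = -26936/5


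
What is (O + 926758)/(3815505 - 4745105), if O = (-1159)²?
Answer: -2270039/929600 ≈ -2.4420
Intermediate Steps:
O = 1343281
(O + 926758)/(3815505 - 4745105) = (1343281 + 926758)/(3815505 - 4745105) = 2270039/(-929600) = 2270039*(-1/929600) = -2270039/929600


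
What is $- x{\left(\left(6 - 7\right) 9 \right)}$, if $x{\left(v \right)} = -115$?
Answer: $115$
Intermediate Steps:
$- x{\left(\left(6 - 7\right) 9 \right)} = \left(-1\right) \left(-115\right) = 115$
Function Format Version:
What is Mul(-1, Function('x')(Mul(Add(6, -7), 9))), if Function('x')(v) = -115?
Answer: 115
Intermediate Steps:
Mul(-1, Function('x')(Mul(Add(6, -7), 9))) = Mul(-1, -115) = 115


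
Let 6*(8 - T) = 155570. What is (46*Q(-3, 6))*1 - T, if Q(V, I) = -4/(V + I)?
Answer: 25859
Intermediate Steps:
Q(V, I) = -4/(I + V)
T = -77761/3 (T = 8 - ⅙*155570 = 8 - 77785/3 = -77761/3 ≈ -25920.)
(46*Q(-3, 6))*1 - T = (46*(-4/(6 - 3)))*1 - 1*(-77761/3) = (46*(-4/3))*1 + 77761/3 = -184/3*1 + 77761/3 = -184/3 + 77761/3 = 25859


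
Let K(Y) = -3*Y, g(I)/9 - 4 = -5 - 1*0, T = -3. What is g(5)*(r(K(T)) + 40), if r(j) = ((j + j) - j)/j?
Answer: -369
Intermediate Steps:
g(I) = -9 (g(I) = 36 + 9*(-5 - 1*0) = 36 + 9*(-5 + 0) = 36 + 9*(-5) = 36 - 45 = -9)
r(j) = 1 (r(j) = (2*j - j)/j = j/j = 1)
g(5)*(r(K(T)) + 40) = -9*(1 + 40) = -9*41 = -369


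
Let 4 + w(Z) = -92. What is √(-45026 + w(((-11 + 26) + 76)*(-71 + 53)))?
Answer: I*√45122 ≈ 212.42*I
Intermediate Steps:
w(Z) = -96 (w(Z) = -4 - 92 = -96)
√(-45026 + w(((-11 + 26) + 76)*(-71 + 53))) = √(-45026 - 96) = √(-45122) = I*√45122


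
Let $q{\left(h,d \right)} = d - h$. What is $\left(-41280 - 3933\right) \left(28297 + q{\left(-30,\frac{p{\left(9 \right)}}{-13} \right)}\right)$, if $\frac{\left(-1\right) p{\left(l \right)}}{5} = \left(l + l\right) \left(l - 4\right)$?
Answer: $- \frac{16670078313}{13} \approx -1.2823 \cdot 10^{9}$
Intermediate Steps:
$p{\left(l \right)} = - 10 l \left(-4 + l\right)$ ($p{\left(l \right)} = - 5 \left(l + l\right) \left(l - 4\right) = - 5 \cdot 2 l \left(-4 + l\right) = - 10 l \left(-4 + l\right)$)
$\left(-41280 - 3933\right) \left(28297 + q{\left(-30,\frac{p{\left(9 \right)}}{-13} \right)}\right) = \left(-41280 - 3933\right) \left(28297 - \left(-30 - \frac{10 \cdot 9 \left(4 - 9\right)}{-13}\right)\right) = - 45213 \left(28297 + \left(10 \cdot 9 \left(4 - 9\right) \left(- \frac{1}{13}\right) + 30\right)\right) = - 45213 \left(28297 + \left(10 \cdot 9 \left(-5\right) \left(- \frac{1}{13}\right) + 30\right)\right) = - 45213 \left(28297 + \left(\left(-450\right) \left(- \frac{1}{13}\right) + 30\right)\right) = - 45213 \left(28297 + \left(\frac{450}{13} + 30\right)\right) = - 45213 \left(28297 + \frac{840}{13}\right) = \left(-45213\right) \frac{368701}{13} = - \frac{16670078313}{13}$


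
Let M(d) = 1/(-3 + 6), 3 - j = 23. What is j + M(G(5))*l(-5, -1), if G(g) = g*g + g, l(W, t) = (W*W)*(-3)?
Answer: -45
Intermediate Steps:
j = -20 (j = 3 - 1*23 = 3 - 23 = -20)
l(W, t) = -3*W² (l(W, t) = W²*(-3) = -3*W²)
G(g) = g + g² (G(g) = g² + g = g + g²)
M(d) = ⅓ (M(d) = 1/3 = ⅓)
j + M(G(5))*l(-5, -1) = -20 + (-3*(-5)²)/3 = -20 + (-3*25)/3 = -20 + (⅓)*(-75) = -20 - 25 = -45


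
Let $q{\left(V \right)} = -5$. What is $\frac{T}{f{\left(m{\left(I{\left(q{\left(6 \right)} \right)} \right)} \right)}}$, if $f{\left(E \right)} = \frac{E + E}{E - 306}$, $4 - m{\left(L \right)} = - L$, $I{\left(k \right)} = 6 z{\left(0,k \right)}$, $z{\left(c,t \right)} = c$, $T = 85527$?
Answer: $- \frac{12914577}{4} \approx -3.2286 \cdot 10^{6}$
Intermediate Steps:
$I{\left(k \right)} = 0$ ($I{\left(k \right)} = 6 \cdot 0 = 0$)
$m{\left(L \right)} = 4 + L$ ($m{\left(L \right)} = 4 - - L = 4 + L$)
$f{\left(E \right)} = \frac{2 E}{-306 + E}$
$\frac{T}{f{\left(m{\left(I{\left(q{\left(6 \right)} \right)} \right)} \right)}} = \frac{85527}{2 \left(4 + 0\right) \frac{1}{-306 + \left(4 + 0\right)}} = \frac{85527}{2 \cdot 4 \frac{1}{-306 + 4}} = \frac{85527}{2 \cdot 4 \frac{1}{-302}} = \frac{85527}{2 \cdot 4 \left(- \frac{1}{302}\right)} = \frac{85527}{- \frac{4}{151}} = 85527 \left(- \frac{151}{4}\right) = - \frac{12914577}{4}$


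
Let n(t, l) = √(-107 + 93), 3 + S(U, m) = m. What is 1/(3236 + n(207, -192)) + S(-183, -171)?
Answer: (-174*√14 + 563063*I)/(√14 - 3236*I) ≈ -174.0 - 3.574e-7*I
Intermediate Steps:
S(U, m) = -3 + m
n(t, l) = I*√14 (n(t, l) = √(-14) = I*√14)
1/(3236 + n(207, -192)) + S(-183, -171) = 1/(3236 + I*√14) + (-3 - 171) = 1/(3236 + I*√14) - 174 = -174 + 1/(3236 + I*√14)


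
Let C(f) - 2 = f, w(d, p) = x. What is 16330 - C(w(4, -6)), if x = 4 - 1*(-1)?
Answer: 16323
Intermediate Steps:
x = 5 (x = 4 + 1 = 5)
w(d, p) = 5
C(f) = 2 + f
16330 - C(w(4, -6)) = 16330 - (2 + 5) = 16330 - 1*7 = 16330 - 7 = 16323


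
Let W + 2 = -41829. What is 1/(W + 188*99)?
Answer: -1/23219 ≈ -4.3068e-5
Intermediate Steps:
W = -41831 (W = -2 - 41829 = -41831)
1/(W + 188*99) = 1/(-41831 + 188*99) = 1/(-41831 + 18612) = 1/(-23219) = -1/23219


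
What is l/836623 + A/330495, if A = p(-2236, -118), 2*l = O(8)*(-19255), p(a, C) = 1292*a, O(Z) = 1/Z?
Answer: -38677247268041/4423995494160 ≈ -8.7426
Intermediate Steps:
l = -19255/16 (l = (-19255/8)/2 = ((1/8)*(-19255))/2 = (1/2)*(-19255/8) = -19255/16 ≈ -1203.4)
A = -2888912 (A = 1292*(-2236) = -2888912)
l/836623 + A/330495 = -19255/16/836623 - 2888912/330495 = -19255/16*1/836623 - 2888912*1/330495 = -19255/13385968 - 2888912/330495 = -38677247268041/4423995494160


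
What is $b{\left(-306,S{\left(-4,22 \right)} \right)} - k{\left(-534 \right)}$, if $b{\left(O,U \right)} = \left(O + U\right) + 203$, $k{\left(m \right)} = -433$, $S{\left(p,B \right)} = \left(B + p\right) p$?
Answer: $258$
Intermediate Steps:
$S{\left(p,B \right)} = p \left(B + p\right)$
$b{\left(O,U \right)} = 203 + O + U$
$b{\left(-306,S{\left(-4,22 \right)} \right)} - k{\left(-534 \right)} = \left(203 - 306 - 4 \left(22 - 4\right)\right) - -433 = \left(203 - 306 - 72\right) + 433 = -175 + 433 = 258$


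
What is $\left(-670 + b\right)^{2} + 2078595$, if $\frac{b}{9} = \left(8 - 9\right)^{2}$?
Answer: $2515516$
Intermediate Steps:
$b = 9$ ($b = 9 \left(8 - 9\right)^{2} = 9 \left(-1\right)^{2} = 9 \cdot 1 = 9$)
$\left(-670 + b\right)^{2} + 2078595 = \left(-670 + 9\right)^{2} + 2078595 = \left(-661\right)^{2} + 2078595 = 436921 + 2078595 = 2515516$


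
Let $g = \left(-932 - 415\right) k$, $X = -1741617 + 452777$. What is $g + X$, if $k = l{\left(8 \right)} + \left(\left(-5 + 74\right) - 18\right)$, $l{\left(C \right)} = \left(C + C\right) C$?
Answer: $-1529953$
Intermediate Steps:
$l{\left(C \right)} = 2 C^{2}$ ($l{\left(C \right)} = 2 C C = 2 C^{2}$)
$X = -1288840$
$k = 179$ ($k = 2 \cdot 8^{2} + \left(\left(-5 + 74\right) - 18\right) = 2 \cdot 64 + \left(69 - 18\right) = 128 + 51 = 179$)
$g = -241113$ ($g = \left(-932 - 415\right) 179 = \left(-1347\right) 179 = -241113$)
$g + X = -241113 - 1288840 = -1529953$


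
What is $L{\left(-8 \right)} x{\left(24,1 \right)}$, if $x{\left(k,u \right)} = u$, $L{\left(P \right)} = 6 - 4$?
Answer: $2$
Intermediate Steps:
$L{\left(P \right)} = 2$
$L{\left(-8 \right)} x{\left(24,1 \right)} = 2 \cdot 1 = 2$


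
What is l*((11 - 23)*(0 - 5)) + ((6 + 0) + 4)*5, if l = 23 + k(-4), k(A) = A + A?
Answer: 950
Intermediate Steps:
k(A) = 2*A
l = 15 (l = 23 + 2*(-4) = 23 - 8 = 15)
l*((11 - 23)*(0 - 5)) + ((6 + 0) + 4)*5 = 15*((11 - 23)*(0 - 5)) + ((6 + 0) + 4)*5 = 15*(-12*(-5)) + (6 + 4)*5 = 15*60 + 10*5 = 900 + 50 = 950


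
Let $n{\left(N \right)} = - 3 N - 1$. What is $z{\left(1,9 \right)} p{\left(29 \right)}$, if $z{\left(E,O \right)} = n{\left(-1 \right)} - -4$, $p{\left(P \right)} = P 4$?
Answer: $696$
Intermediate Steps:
$p{\left(P \right)} = 4 P$
$n{\left(N \right)} = -1 - 3 N$
$z{\left(E,O \right)} = 6$ ($z{\left(E,O \right)} = \left(-1 - -3\right) - -4 = \left(-1 + 3\right) + 4 = 2 + 4 = 6$)
$z{\left(1,9 \right)} p{\left(29 \right)} = 6 \cdot 4 \cdot 29 = 6 \cdot 116 = 696$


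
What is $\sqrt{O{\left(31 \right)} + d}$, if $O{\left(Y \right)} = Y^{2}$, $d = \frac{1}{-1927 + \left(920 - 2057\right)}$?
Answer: $\frac{3 \sqrt{250609922}}{1532} \approx 31.0$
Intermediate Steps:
$d = - \frac{1}{3064}$ ($d = \frac{1}{-1927 + \left(920 - 2057\right)} = \frac{1}{-1927 - 1137} = \frac{1}{-3064} = - \frac{1}{3064} \approx -0.00032637$)
$\sqrt{O{\left(31 \right)} + d} = \sqrt{31^{2} - \frac{1}{3064}} = \sqrt{961 - \frac{1}{3064}} = \sqrt{\frac{2944503}{3064}} = \frac{3 \sqrt{250609922}}{1532}$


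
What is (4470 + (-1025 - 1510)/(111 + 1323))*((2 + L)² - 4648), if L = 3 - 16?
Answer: -9668834505/478 ≈ -2.0228e+7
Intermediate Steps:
L = -13
(4470 + (-1025 - 1510)/(111 + 1323))*((2 + L)² - 4648) = (4470 + (-1025 - 1510)/(111 + 1323))*((2 - 13)² - 4648) = (4470 - 2535/1434)*((-11)² - 4648) = (4470 - 2535*1/1434)*(121 - 4648) = (4470 - 845/478)*(-4527) = (2135815/478)*(-4527) = -9668834505/478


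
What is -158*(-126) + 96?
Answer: 20004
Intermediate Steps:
-158*(-126) + 96 = 19908 + 96 = 20004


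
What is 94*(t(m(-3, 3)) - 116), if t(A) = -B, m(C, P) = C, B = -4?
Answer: -10528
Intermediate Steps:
t(A) = 4 (t(A) = -1*(-4) = 4)
94*(t(m(-3, 3)) - 116) = 94*(4 - 116) = 94*(-112) = -10528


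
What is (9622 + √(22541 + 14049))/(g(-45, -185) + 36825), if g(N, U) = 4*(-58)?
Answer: 9622/36593 + √36590/36593 ≈ 0.26817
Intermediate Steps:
g(N, U) = -232
(9622 + √(22541 + 14049))/(g(-45, -185) + 36825) = (9622 + √(22541 + 14049))/(-232 + 36825) = (9622 + √36590)/36593 = (9622 + √36590)*(1/36593) = 9622/36593 + √36590/36593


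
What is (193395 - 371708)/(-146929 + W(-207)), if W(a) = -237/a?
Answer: 12303597/10138022 ≈ 1.2136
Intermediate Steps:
(193395 - 371708)/(-146929 + W(-207)) = (193395 - 371708)/(-146929 - 237/(-207)) = -178313/(-146929 - 237*(-1/207)) = -178313/(-146929 + 79/69) = -178313/(-10138022/69) = -178313*(-69/10138022) = 12303597/10138022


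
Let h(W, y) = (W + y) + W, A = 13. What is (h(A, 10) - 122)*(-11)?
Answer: 946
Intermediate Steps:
h(W, y) = y + 2*W
(h(A, 10) - 122)*(-11) = ((10 + 2*13) - 122)*(-11) = ((10 + 26) - 122)*(-11) = (36 - 122)*(-11) = -86*(-11) = 946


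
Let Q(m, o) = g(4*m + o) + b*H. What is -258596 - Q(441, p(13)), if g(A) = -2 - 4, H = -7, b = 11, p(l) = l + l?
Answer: -258513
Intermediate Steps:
p(l) = 2*l
g(A) = -6
Q(m, o) = -83 (Q(m, o) = -6 + 11*(-7) = -6 - 77 = -83)
-258596 - Q(441, p(13)) = -258596 - 1*(-83) = -258596 + 83 = -258513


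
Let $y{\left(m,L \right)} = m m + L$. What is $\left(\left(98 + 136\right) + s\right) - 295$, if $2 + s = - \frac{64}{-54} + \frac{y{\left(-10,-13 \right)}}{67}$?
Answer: $- \frac{109474}{1809} \approx -60.516$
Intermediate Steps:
$y{\left(m,L \right)} = L + m^{2}$ ($y{\left(m,L \right)} = m^{2} + L = L + m^{2}$)
$s = \frac{875}{1809}$ ($s = -2 - \left(- \frac{32}{27} - \frac{-13 + \left(-10\right)^{2}}{67}\right) = -2 - \left(- \frac{32}{27} - \left(-13 + 100\right) \frac{1}{67}\right) = -2 + \left(\frac{32}{27} + 87 \cdot \frac{1}{67}\right) = -2 + \left(\frac{32}{27} + \frac{87}{67}\right) = -2 + \frac{4493}{1809} = \frac{875}{1809} \approx 0.48369$)
$\left(\left(98 + 136\right) + s\right) - 295 = \left(\left(98 + 136\right) + \frac{875}{1809}\right) - 295 = \left(234 + \frac{875}{1809}\right) - 295 = \frac{424181}{1809} - 295 = - \frac{109474}{1809}$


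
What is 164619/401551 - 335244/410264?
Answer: -16770078507/41185479866 ≈ -0.40718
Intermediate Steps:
164619/401551 - 335244/410264 = 164619*(1/401551) - 335244*1/410264 = 164619/401551 - 83811/102566 = -16770078507/41185479866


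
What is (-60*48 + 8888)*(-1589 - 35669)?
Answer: -223846064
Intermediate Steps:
(-60*48 + 8888)*(-1589 - 35669) = (-2880 + 8888)*(-37258) = 6008*(-37258) = -223846064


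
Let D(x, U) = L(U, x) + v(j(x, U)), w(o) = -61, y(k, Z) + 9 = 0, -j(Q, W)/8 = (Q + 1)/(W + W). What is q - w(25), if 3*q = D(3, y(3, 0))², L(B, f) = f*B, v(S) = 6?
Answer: 208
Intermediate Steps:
j(Q, W) = -4*(1 + Q)/W (j(Q, W) = -8*(Q + 1)/(W + W) = -8*(1 + Q)/(2*W) = -8*(1 + Q)*1/(2*W) = -4*(1 + Q)/W)
y(k, Z) = -9 (y(k, Z) = -9 + 0 = -9)
L(B, f) = B*f
D(x, U) = 6 + U*x (D(x, U) = U*x + 6 = 6 + U*x)
q = 147 (q = (6 - 9*3)²/3 = (6 - 27)²/3 = (⅓)*(-21)² = (⅓)*441 = 147)
q - w(25) = 147 - 1*(-61) = 147 + 61 = 208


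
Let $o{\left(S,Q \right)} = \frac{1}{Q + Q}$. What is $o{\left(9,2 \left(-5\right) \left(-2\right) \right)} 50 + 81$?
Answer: $\frac{329}{4} \approx 82.25$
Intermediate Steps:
$o{\left(S,Q \right)} = \frac{1}{2 Q}$
$o{\left(9,2 \left(-5\right) \left(-2\right) \right)} 50 + 81 = \frac{1}{2 \cdot 2 \left(-5\right) \left(-2\right)} 50 + 81 = \frac{1}{2 \left(\left(-10\right) \left(-2\right)\right)} 50 + 81 = \frac{1}{2 \cdot 20} \cdot 50 + 81 = \frac{1}{2} \cdot \frac{1}{20} \cdot 50 + 81 = \frac{1}{40} \cdot 50 + 81 = \frac{5}{4} + 81 = \frac{329}{4}$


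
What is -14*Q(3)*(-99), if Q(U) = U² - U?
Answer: 8316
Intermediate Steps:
-14*Q(3)*(-99) = -42*(-1 + 3)*(-99) = -42*2*(-99) = -14*6*(-99) = -84*(-99) = 8316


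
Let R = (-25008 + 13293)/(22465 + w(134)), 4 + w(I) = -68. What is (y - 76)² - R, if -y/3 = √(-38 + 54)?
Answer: 173423107/22393 ≈ 7744.5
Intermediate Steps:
y = -12 (y = -3*√(-38 + 54) = -3*√16 = -3*4 = -12)
w(I) = -72 (w(I) = -4 - 68 = -72)
R = -11715/22393 (R = (-25008 + 13293)/(22465 - 72) = -11715/22393 ≈ -0.52315)
(y - 76)² - R = (-12 - 76)² - 1*(-11715/22393) = (-88)² + 11715/22393 = 7744 + 11715/22393 = 173423107/22393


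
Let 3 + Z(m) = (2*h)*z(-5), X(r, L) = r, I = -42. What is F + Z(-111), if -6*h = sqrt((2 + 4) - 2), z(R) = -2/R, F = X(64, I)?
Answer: 911/15 ≈ 60.733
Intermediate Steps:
F = 64
h = -1/3 (h = -sqrt((2 + 4) - 2)/6 = -sqrt(6 - 2)/6 = -sqrt(4)/6 = -1/6*2 = -1/3 ≈ -0.33333)
Z(m) = -49/15 (Z(m) = -3 + (2*(-1/3))*(-2/(-5)) = -3 - (-4)*(-1)/(3*5) = -3 - 2/3*2/5 = -3 - 4/15 = -49/15)
F + Z(-111) = 64 - 49/15 = 911/15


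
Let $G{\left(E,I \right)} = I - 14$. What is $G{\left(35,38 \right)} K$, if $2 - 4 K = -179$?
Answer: $1086$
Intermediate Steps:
$G{\left(E,I \right)} = -14 + I$ ($G{\left(E,I \right)} = I - 14 = -14 + I$)
$K = \frac{181}{4}$ ($K = \frac{1}{2} - - \frac{179}{4} = \frac{1}{2} + \frac{179}{4} = \frac{181}{4} \approx 45.25$)
$G{\left(35,38 \right)} K = \left(-14 + 38\right) \frac{181}{4} = 24 \cdot \frac{181}{4} = 1086$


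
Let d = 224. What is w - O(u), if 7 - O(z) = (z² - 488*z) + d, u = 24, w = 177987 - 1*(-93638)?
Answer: 260706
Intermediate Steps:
w = 271625 (w = 177987 + 93638 = 271625)
O(z) = -217 - z² + 488*z (O(z) = 7 - ((z² - 488*z) + 224) = 7 - (224 + z² - 488*z) = 7 + (-224 - z² + 488*z) = -217 - z² + 488*z)
w - O(u) = 271625 - (-217 - 1*24² + 488*24) = 271625 - (-217 - 1*576 + 11712) = 271625 - (-217 - 576 + 11712) = 271625 - 1*10919 = 271625 - 10919 = 260706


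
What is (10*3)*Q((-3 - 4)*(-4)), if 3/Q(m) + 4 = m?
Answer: 15/4 ≈ 3.7500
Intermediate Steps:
Q(m) = 3/(-4 + m)
(10*3)*Q((-3 - 4)*(-4)) = (10*3)*(3/(-4 + (-3 - 4)*(-4))) = 30*(3/(-4 - 7*(-4))) = 30*(3/(-4 + 28)) = 30*(3/24) = 30*(3*(1/24)) = 30*(1/8) = 15/4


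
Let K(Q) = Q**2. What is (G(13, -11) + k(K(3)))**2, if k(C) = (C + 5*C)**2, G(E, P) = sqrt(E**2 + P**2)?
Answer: (2916 + sqrt(290))**2 ≈ 8.6027e+6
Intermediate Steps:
k(C) = 36*C**2 (k(C) = (6*C)**2 = 36*C**2)
(G(13, -11) + k(K(3)))**2 = (sqrt(13**2 + (-11)**2) + 36*(3**2)**2)**2 = (sqrt(169 + 121) + 36*9**2)**2 = (sqrt(290) + 36*81)**2 = (sqrt(290) + 2916)**2 = (2916 + sqrt(290))**2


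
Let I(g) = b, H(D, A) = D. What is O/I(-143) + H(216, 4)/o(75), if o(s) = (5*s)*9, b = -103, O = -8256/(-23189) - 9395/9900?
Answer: 8247294731/118229116500 ≈ 0.069757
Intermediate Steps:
O = -27225251/45914220 (O = -8256*(-1/23189) - 9395*1/9900 = 8256/23189 - 1879/1980 = -27225251/45914220 ≈ -0.59296)
I(g) = -103
o(s) = 45*s
O/I(-143) + H(216, 4)/o(75) = -27225251/45914220/(-103) + 216/((45*75)) = -27225251/45914220*(-1/103) + 216/3375 = 27225251/4729164660 + 216*(1/3375) = 27225251/4729164660 + 8/125 = 8247294731/118229116500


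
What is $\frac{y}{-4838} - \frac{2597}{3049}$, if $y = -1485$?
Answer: $- \frac{8036521}{14751062} \approx -0.54481$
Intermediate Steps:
$\frac{y}{-4838} - \frac{2597}{3049} = - \frac{1485}{-4838} - \frac{2597}{3049} = \left(-1485\right) \left(- \frac{1}{4838}\right) - \frac{2597}{3049} = \frac{1485}{4838} - \frac{2597}{3049} = - \frac{8036521}{14751062}$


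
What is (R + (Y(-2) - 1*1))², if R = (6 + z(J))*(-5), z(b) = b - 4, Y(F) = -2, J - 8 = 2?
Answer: 3969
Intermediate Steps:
J = 10 (J = 8 + 2 = 10)
z(b) = -4 + b
R = -60 (R = (6 + (-4 + 10))*(-5) = (6 + 6)*(-5) = 12*(-5) = -60)
(R + (Y(-2) - 1*1))² = (-60 + (-2 - 1*1))² = (-60 + (-2 - 1))² = (-60 - 3)² = (-63)² = 3969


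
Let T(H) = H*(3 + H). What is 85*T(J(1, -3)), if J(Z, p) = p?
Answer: 0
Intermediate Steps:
85*T(J(1, -3)) = 85*(-3*(3 - 3)) = 85*(-3*0) = 85*0 = 0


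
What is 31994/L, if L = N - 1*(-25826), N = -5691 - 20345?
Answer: -15997/105 ≈ -152.35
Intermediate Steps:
N = -26036
L = -210 (L = -26036 - 1*(-25826) = -26036 + 25826 = -210)
31994/L = 31994/(-210) = 31994*(-1/210) = -15997/105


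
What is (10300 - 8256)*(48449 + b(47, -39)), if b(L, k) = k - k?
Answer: 99029756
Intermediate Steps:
b(L, k) = 0
(10300 - 8256)*(48449 + b(47, -39)) = (10300 - 8256)*(48449 + 0) = 2044*48449 = 99029756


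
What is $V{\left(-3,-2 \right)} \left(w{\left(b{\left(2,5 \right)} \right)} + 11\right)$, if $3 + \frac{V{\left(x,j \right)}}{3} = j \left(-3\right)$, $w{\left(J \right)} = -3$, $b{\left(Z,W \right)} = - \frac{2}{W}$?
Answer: $72$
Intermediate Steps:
$V{\left(x,j \right)} = -9 - 9 j$ ($V{\left(x,j \right)} = -9 + 3 j \left(-3\right) = -9 + 3 \left(- 3 j\right) = -9 - 9 j$)
$V{\left(-3,-2 \right)} \left(w{\left(b{\left(2,5 \right)} \right)} + 11\right) = \left(-9 - -18\right) \left(-3 + 11\right) = \left(-9 + 18\right) 8 = 9 \cdot 8 = 72$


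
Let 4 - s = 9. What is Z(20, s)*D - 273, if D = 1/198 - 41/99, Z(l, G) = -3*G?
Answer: -6141/22 ≈ -279.14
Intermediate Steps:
s = -5 (s = 4 - 1*9 = 4 - 9 = -5)
D = -9/22 (D = 1*(1/198) - 41*1/99 = 1/198 - 41/99 = -9/22 ≈ -0.40909)
Z(20, s)*D - 273 = -3*(-5)*(-9/22) - 273 = 15*(-9/22) - 273 = -135/22 - 273 = -6141/22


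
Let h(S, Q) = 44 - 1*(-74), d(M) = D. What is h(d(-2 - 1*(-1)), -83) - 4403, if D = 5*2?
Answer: -4285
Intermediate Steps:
D = 10
d(M) = 10
h(S, Q) = 118 (h(S, Q) = 44 + 74 = 118)
h(d(-2 - 1*(-1)), -83) - 4403 = 118 - 4403 = -4285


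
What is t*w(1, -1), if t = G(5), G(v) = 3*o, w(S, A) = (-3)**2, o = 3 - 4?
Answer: -27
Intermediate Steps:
o = -1
w(S, A) = 9
G(v) = -3 (G(v) = 3*(-1) = -3)
t = -3
t*w(1, -1) = -3*9 = -27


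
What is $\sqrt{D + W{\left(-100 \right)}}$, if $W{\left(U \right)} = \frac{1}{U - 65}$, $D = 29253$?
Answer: $\frac{2 \sqrt{199103190}}{165} \approx 171.04$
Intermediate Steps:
$W{\left(U \right)} = \frac{1}{-65 + U}$
$\sqrt{D + W{\left(-100 \right)}} = \sqrt{29253 + \frac{1}{-65 - 100}} = \sqrt{29253 + \frac{1}{-165}} = \sqrt{29253 - \frac{1}{165}} = \sqrt{\frac{4826744}{165}} = \frac{2 \sqrt{199103190}}{165}$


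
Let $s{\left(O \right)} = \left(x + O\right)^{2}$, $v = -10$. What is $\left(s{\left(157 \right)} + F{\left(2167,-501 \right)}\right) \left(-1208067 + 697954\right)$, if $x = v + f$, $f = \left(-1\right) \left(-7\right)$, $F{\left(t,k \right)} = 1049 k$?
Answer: $255991537129$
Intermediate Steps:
$f = 7$
$x = -3$ ($x = -10 + 7 = -3$)
$s{\left(O \right)} = \left(-3 + O\right)^{2}$
$\left(s{\left(157 \right)} + F{\left(2167,-501 \right)}\right) \left(-1208067 + 697954\right) = \left(\left(-3 + 157\right)^{2} + 1049 \left(-501\right)\right) \left(-1208067 + 697954\right) = \left(154^{2} - 525549\right) \left(-510113\right) = \left(23716 - 525549\right) \left(-510113\right) = \left(-501833\right) \left(-510113\right) = 255991537129$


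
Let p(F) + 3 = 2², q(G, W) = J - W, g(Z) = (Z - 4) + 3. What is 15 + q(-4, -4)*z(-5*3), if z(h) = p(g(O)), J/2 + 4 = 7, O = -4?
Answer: 25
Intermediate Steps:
J = 6 (J = -8 + 2*7 = -8 + 14 = 6)
g(Z) = -1 + Z (g(Z) = (-4 + Z) + 3 = -1 + Z)
q(G, W) = 6 - W
p(F) = 1 (p(F) = -3 + 2² = -3 + 4 = 1)
z(h) = 1
15 + q(-4, -4)*z(-5*3) = 15 + (6 - 1*(-4))*1 = 15 + (6 + 4)*1 = 15 + 10*1 = 15 + 10 = 25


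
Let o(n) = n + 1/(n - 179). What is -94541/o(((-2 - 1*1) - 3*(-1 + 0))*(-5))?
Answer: 16922839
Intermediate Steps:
o(n) = n + 1/(-179 + n)
-94541/o(((-2 - 1*1) - 3*(-1 + 0))*(-5)) = -94541*(-179 + ((-2 - 1*1) - 3*(-1 + 0))*(-5))/(1 + (((-2 - 1*1) - 3*(-1 + 0))*(-5))² - 179*((-2 - 1*1) - 3*(-1 + 0))*(-5)) = -94541*(-179 + ((-2 - 1) - 3*(-1))*(-5))/(1 + (((-2 - 1) - 3*(-1))*(-5))² - 179*((-2 - 1) - 3*(-1))*(-5)) = -94541*(-179 + (-3 + 3)*(-5))/(1 + ((-3 + 3)*(-5))² - 179*(-3 + 3)*(-5)) = -94541*(-179 + 0*(-5))/(1 + (0*(-5))² - 0*(-5)) = -94541*(-179 + 0)/(1 + 0² - 179*0) = -94541*(-179/(1 + 0 + 0)) = -94541/((-1/179*1)) = -94541/(-1/179) = -94541*(-179) = 16922839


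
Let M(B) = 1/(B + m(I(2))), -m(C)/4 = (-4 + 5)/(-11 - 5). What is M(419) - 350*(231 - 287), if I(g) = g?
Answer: 32869204/1677 ≈ 19600.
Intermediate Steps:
m(C) = ¼ (m(C) = -4*(-4 + 5)/(-11 - 5) = -4/(-16) = -4*(-1)/16 = -4*(-1/16) = ¼)
M(B) = 1/(¼ + B) (M(B) = 1/(B + ¼) = 1/(¼ + B))
M(419) - 350*(231 - 287) = 4/(1 + 4*419) - 350*(231 - 287) = 4/(1 + 1676) - 350*(-56) = 4/1677 + 19600 = 32869204/1677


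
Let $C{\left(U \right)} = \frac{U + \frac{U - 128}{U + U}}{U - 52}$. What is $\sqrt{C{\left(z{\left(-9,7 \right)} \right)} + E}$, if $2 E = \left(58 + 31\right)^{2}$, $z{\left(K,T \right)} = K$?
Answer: $\frac{\sqrt{132633947}}{183} \approx 62.933$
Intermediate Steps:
$E = \frac{7921}{2}$ ($E = \frac{\left(58 + 31\right)^{2}}{2} = \frac{89^{2}}{2} = \frac{1}{2} \cdot 7921 = \frac{7921}{2} \approx 3960.5$)
$C{\left(U \right)} = \frac{U + \frac{-128 + U}{2 U}}{-52 + U}$
$\sqrt{C{\left(z{\left(-9,7 \right)} \right)} + E} = \sqrt{\frac{-64 + \left(-9\right)^{2} + \frac{1}{2} \left(-9\right)}{\left(-9\right) \left(-52 - 9\right)} + \frac{7921}{2}} = \sqrt{- \frac{-64 + 81 - \frac{9}{2}}{9 \left(-61\right)} + \frac{7921}{2}} = \sqrt{\left(- \frac{1}{9}\right) \left(- \frac{1}{61}\right) \frac{25}{2} + \frac{7921}{2}} = \sqrt{\frac{25}{1098} + \frac{7921}{2}} = \sqrt{\frac{2174327}{549}} = \frac{\sqrt{132633947}}{183}$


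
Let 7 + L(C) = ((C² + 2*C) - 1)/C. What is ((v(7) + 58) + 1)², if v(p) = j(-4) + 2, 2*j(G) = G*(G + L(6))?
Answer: 40804/9 ≈ 4533.8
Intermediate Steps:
L(C) = -7 + (-1 + C² + 2*C)/C (L(C) = -7 + ((C² + 2*C) - 1)/C = -7 + (-1 + C² + 2*C)/C)
j(G) = G*(⅚ + G)/2 (j(G) = (G*(G + (-5 + 6 - 1/6)))/2 = (G*(G + (-5 + 6 - 1*⅙)))/2 = (G*(G + (-5 + 6 - ⅙)))/2 = (G*(G + ⅚))/2 = (G*(⅚ + G))/2 = G*(⅚ + G)/2)
v(p) = 25/3 (v(p) = (1/12)*(-4)*(5 + 6*(-4)) + 2 = (1/12)*(-4)*(5 - 24) + 2 = (1/12)*(-4)*(-19) + 2 = 19/3 + 2 = 25/3)
((v(7) + 58) + 1)² = ((25/3 + 58) + 1)² = (199/3 + 1)² = (202/3)² = 40804/9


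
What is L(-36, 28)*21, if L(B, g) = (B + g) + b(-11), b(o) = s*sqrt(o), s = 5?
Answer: -168 + 105*I*sqrt(11) ≈ -168.0 + 348.25*I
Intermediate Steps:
b(o) = 5*sqrt(o)
L(B, g) = B + g + 5*I*sqrt(11) (L(B, g) = (B + g) + 5*sqrt(-11) = (B + g) + 5*(I*sqrt(11)) = (B + g) + 5*I*sqrt(11) = B + g + 5*I*sqrt(11))
L(-36, 28)*21 = (-36 + 28 + 5*I*sqrt(11))*21 = (-8 + 5*I*sqrt(11))*21 = -168 + 105*I*sqrt(11)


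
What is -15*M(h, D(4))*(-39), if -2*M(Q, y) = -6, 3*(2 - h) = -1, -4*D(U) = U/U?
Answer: 1755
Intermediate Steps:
D(U) = -¼ (D(U) = -U/(4*U) = -¼*1 = -¼)
h = 7/3 (h = 2 - ⅓*(-1) = 2 + ⅓ = 7/3 ≈ 2.3333)
M(Q, y) = 3 (M(Q, y) = -½*(-6) = 3)
-15*M(h, D(4))*(-39) = -15*3*(-39) = -45*(-39) = 1755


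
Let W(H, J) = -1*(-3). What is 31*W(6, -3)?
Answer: 93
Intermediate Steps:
W(H, J) = 3
31*W(6, -3) = 31*3 = 93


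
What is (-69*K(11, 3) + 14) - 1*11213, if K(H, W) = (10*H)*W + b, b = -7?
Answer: -33486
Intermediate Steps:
K(H, W) = -7 + 10*H*W (K(H, W) = (10*H)*W - 7 = 10*H*W - 7 = -7 + 10*H*W)
(-69*K(11, 3) + 14) - 1*11213 = (-69*(-7 + 10*11*3) + 14) - 1*11213 = (-69*(-7 + 330) + 14) - 11213 = (-69*323 + 14) - 11213 = (-22287 + 14) - 11213 = -22273 - 11213 = -33486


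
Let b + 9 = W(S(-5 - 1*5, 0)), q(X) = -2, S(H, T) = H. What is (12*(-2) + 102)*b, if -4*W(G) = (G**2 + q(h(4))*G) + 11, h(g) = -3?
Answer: -6513/2 ≈ -3256.5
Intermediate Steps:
W(G) = -11/4 + G/2 - G**2/4 (W(G) = -((G**2 - 2*G) + 11)/4 = -(11 + G**2 - 2*G)/4 = -11/4 + G/2 - G**2/4)
b = -167/4 (b = -9 + (-11/4 + (-5 - 1*5)/2 - (-5 - 1*5)**2/4) = -9 + (-11/4 + (-5 - 5)/2 - (-5 - 5)**2/4) = -9 + (-11/4 + (1/2)*(-10) - 1/4*(-10)**2) = -9 + (-11/4 - 5 - 1/4*100) = -9 + (-11/4 - 5 - 25) = -9 - 131/4 = -167/4 ≈ -41.750)
(12*(-2) + 102)*b = (12*(-2) + 102)*(-167/4) = (-24 + 102)*(-167/4) = 78*(-167/4) = -6513/2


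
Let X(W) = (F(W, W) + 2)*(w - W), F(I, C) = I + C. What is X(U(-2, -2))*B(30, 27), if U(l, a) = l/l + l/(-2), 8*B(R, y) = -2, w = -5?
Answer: 21/2 ≈ 10.500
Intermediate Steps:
B(R, y) = -¼ (B(R, y) = (⅛)*(-2) = -¼)
F(I, C) = C + I
U(l, a) = 1 - l/2 (U(l, a) = 1 + l*(-½) = 1 - l/2)
X(W) = (-5 - W)*(2 + 2*W) (X(W) = ((W + W) + 2)*(-5 - W) = (2*W + 2)*(-5 - W) = (2 + 2*W)*(-5 - W) = (-5 - W)*(2 + 2*W))
X(U(-2, -2))*B(30, 27) = (-10 - 12*(1 - ½*(-2)) - 2*(1 - ½*(-2))²)*(-¼) = (-10 - 12*(1 + 1) - 2*(1 + 1)²)*(-¼) = (-10 - 12*2 - 2*2²)*(-¼) = (-10 - 24 - 2*4)*(-¼) = (-10 - 24 - 8)*(-¼) = -42*(-¼) = 21/2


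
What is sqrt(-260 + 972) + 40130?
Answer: 40130 + 2*sqrt(178) ≈ 40157.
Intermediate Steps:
sqrt(-260 + 972) + 40130 = sqrt(712) + 40130 = 2*sqrt(178) + 40130 = 40130 + 2*sqrt(178)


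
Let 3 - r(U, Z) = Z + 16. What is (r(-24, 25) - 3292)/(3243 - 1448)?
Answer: -666/359 ≈ -1.8552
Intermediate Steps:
r(U, Z) = -13 - Z (r(U, Z) = 3 - (Z + 16) = 3 - (16 + Z) = 3 + (-16 - Z) = -13 - Z)
(r(-24, 25) - 3292)/(3243 - 1448) = ((-13 - 1*25) - 3292)/(3243 - 1448) = ((-13 - 25) - 3292)/1795 = (-38 - 3292)*(1/1795) = -3330*1/1795 = -666/359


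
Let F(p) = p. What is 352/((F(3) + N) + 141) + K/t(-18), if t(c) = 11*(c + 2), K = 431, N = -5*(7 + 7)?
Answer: 15029/6512 ≈ 2.3079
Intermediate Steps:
N = -70 (N = -5*14 = -70)
t(c) = 22 + 11*c (t(c) = 11*(2 + c) = 22 + 11*c)
352/((F(3) + N) + 141) + K/t(-18) = 352/((3 - 70) + 141) + 431/(22 + 11*(-18)) = 352/(-67 + 141) + 431/(22 - 198) = 352/74 + 431/(-176) = 352*(1/74) + 431*(-1/176) = 176/37 - 431/176 = 15029/6512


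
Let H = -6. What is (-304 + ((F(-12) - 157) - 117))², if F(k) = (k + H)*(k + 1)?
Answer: 144400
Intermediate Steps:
F(k) = (1 + k)*(-6 + k) (F(k) = (k - 6)*(k + 1) = (-6 + k)*(1 + k) = (1 + k)*(-6 + k))
(-304 + ((F(-12) - 157) - 117))² = (-304 + (((-6 + (-12)² - 5*(-12)) - 157) - 117))² = (-304 + (((-6 + 144 + 60) - 157) - 117))² = (-304 + ((198 - 157) - 117))² = (-304 + (41 - 117))² = (-304 - 76)² = (-380)² = 144400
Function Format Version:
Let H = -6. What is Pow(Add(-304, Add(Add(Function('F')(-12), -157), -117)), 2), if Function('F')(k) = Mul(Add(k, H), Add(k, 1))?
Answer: 144400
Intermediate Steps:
Function('F')(k) = Mul(Add(1, k), Add(-6, k)) (Function('F')(k) = Mul(Add(k, -6), Add(k, 1)) = Mul(Add(-6, k), Add(1, k)) = Mul(Add(1, k), Add(-6, k)))
Pow(Add(-304, Add(Add(Function('F')(-12), -157), -117)), 2) = Pow(Add(-304, Add(Add(Add(-6, Pow(-12, 2), Mul(-5, -12)), -157), -117)), 2) = Pow(Add(-304, Add(Add(Add(-6, 144, 60), -157), -117)), 2) = Pow(Add(-304, Add(Add(198, -157), -117)), 2) = Pow(Add(-304, Add(41, -117)), 2) = Pow(Add(-304, -76), 2) = Pow(-380, 2) = 144400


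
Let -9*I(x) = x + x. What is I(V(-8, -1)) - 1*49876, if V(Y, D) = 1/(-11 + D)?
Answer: -2693303/54 ≈ -49876.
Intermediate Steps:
I(x) = -2*x/9 (I(x) = -(x + x)/9 = -2*x/9)
I(V(-8, -1)) - 1*49876 = -2/(9*(-11 - 1)) - 1*49876 = -2/9/(-12) - 49876 = -2/9*(-1/12) - 49876 = 1/54 - 49876 = -2693303/54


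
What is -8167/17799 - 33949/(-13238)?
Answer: 496143505/235623162 ≈ 2.1057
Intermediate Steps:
-8167/17799 - 33949/(-13238) = -8167*1/17799 - 33949*(-1/13238) = -8167/17799 + 33949/13238 = 496143505/235623162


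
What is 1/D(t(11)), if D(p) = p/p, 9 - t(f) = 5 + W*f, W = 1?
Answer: 1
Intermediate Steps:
t(f) = 4 - f (t(f) = 9 - (5 + 1*f) = 9 - (5 + f) = 9 + (-5 - f) = 4 - f)
D(p) = 1
1/D(t(11)) = 1/1 = 1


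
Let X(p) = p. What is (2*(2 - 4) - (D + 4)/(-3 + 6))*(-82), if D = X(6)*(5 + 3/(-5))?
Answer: 17384/15 ≈ 1158.9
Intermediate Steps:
D = 132/5 (D = 6*(5 + 3/(-5)) = 6*(5 + 3*(-⅕)) = 6*(5 - ⅗) = 6*(22/5) = 132/5 ≈ 26.400)
(2*(2 - 4) - (D + 4)/(-3 + 6))*(-82) = (2*(2 - 4) - (132/5 + 4)/(-3 + 6))*(-82) = (2*(-2) - 152/(5*3))*(-82) = (-4 - 152/(5*3))*(-82) = (-4 - 1*152/15)*(-82) = (-4 - 152/15)*(-82) = -212/15*(-82) = 17384/15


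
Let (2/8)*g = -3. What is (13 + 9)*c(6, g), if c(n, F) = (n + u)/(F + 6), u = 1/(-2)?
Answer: -121/6 ≈ -20.167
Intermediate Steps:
g = -12 (g = 4*(-3) = -12)
u = -½ ≈ -0.50000
c(n, F) = (-½ + n)/(6 + F) (c(n, F) = (n - ½)/(F + 6) = (-½ + n)/(6 + F))
(13 + 9)*c(6, g) = (13 + 9)*((-½ + 6)/(6 - 12)) = 22*((11/2)/(-6)) = 22*(-⅙*11/2) = 22*(-11/12) = -121/6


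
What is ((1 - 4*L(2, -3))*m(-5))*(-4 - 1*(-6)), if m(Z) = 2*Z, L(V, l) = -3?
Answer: -260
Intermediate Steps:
((1 - 4*L(2, -3))*m(-5))*(-4 - 1*(-6)) = ((1 - 4*(-3))*(2*(-5)))*(-4 - 1*(-6)) = ((1 + 12)*(-10))*(-4 + 6) = (13*(-10))*2 = -130*2 = -260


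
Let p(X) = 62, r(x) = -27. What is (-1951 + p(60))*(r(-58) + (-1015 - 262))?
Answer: 2463256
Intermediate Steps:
(-1951 + p(60))*(r(-58) + (-1015 - 262)) = (-1951 + 62)*(-27 + (-1015 - 262)) = -1889*(-27 - 1277) = -1889*(-1304) = 2463256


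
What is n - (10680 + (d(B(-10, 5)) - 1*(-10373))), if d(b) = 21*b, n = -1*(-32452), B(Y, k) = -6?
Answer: 11525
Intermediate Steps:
n = 32452
n - (10680 + (d(B(-10, 5)) - 1*(-10373))) = 32452 - (10680 + (21*(-6) - 1*(-10373))) = 32452 - (10680 + (-126 + 10373)) = 32452 - (10680 + 10247) = 32452 - 1*20927 = 32452 - 20927 = 11525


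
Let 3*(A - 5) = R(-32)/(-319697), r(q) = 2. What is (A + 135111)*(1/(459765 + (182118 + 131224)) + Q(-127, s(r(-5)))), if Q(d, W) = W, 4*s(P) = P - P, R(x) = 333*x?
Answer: 43196183404/247159988579 ≈ 0.17477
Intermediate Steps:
s(P) = 0 (s(P) = (P - P)/4 = (¼)*0 = 0)
A = 1602037/319697 (A = 5 + ((333*(-32))/(-319697))/3 = 5 + (-10656*(-1/319697))/3 = 5 + (⅓)*(10656/319697) = 5 + 3552/319697 = 1602037/319697 ≈ 5.0111)
(A + 135111)*(1/(459765 + (182118 + 131224)) + Q(-127, s(r(-5)))) = (1602037/319697 + 135111)*(1/(459765 + (182118 + 131224)) + 0) = 43196183404*(1/(459765 + 313342) + 0)/319697 = 43196183404*(1/773107 + 0)/319697 = (43196183404/319697)*(1/773107) = 43196183404/247159988579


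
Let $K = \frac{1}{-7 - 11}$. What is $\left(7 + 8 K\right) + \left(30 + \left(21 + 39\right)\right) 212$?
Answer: $\frac{171779}{9} \approx 19087.0$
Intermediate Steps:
$K = - \frac{1}{18}$ ($K = \frac{1}{-18} = - \frac{1}{18} \approx -0.055556$)
$\left(7 + 8 K\right) + \left(30 + \left(21 + 39\right)\right) 212 = \left(7 + 8 \left(- \frac{1}{18}\right)\right) + \left(30 + \left(21 + 39\right)\right) 212 = \left(7 - \frac{4}{9}\right) + \left(30 + 60\right) 212 = \frac{59}{9} + 90 \cdot 212 = \frac{59}{9} + 19080 = \frac{171779}{9}$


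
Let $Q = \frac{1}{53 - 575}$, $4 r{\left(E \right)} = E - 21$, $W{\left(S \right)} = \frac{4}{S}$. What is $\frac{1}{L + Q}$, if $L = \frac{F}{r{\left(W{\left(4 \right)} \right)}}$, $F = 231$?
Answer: $- \frac{2610}{120587} \approx -0.021644$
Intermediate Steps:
$r{\left(E \right)} = - \frac{21}{4} + \frac{E}{4}$ ($r{\left(E \right)} = \frac{E - 21}{4} = \frac{-21 + E}{4} = - \frac{21}{4} + \frac{E}{4}$)
$Q = - \frac{1}{522}$ ($Q = \frac{1}{-522} = - \frac{1}{522} \approx -0.0019157$)
$L = - \frac{231}{5}$ ($L = \frac{231}{- \frac{21}{4} + \frac{4 \cdot \frac{1}{4}}{4}} = \frac{231}{- \frac{21}{4} + \frac{1}{4} \cdot 1} = \frac{231}{- \frac{21}{4} + \frac{1}{4}} = \frac{231}{-5} = 231 \left(- \frac{1}{5}\right) = - \frac{231}{5} \approx -46.2$)
$\frac{1}{L + Q} = \frac{1}{- \frac{231}{5} - \frac{1}{522}} = \frac{1}{- \frac{120587}{2610}} = - \frac{2610}{120587}$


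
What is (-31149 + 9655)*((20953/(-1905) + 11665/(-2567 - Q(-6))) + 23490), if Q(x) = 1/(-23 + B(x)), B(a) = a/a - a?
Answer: -39476900936989978/78240255 ≈ -5.0456e+8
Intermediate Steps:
B(a) = 1 - a
Q(x) = 1/(-22 - x) (Q(x) = 1/(-23 + (1 - x)) = 1/(-22 - x))
(-31149 + 9655)*((20953/(-1905) + 11665/(-2567 - Q(-6))) + 23490) = (-31149 + 9655)*((20953/(-1905) + 11665/(-2567 - (-1)/(22 - 6))) + 23490) = -21494*((20953*(-1/1905) + 11665/(-2567 - (-1)/16)) + 23490) = -21494*((-20953/1905 + 11665/(-2567 - (-1)/16)) + 23490) = -21494*((-20953/1905 + 11665/(-2567 - 1*(-1/16))) + 23490) = -21494*((-20953/1905 + 11665/(-2567 + 1/16)) + 23490) = -21494*((-20953/1905 + 11665/(-41071/16)) + 23490) = -21494*((-20953/1905 + 11665*(-16/41071)) + 23490) = -21494*((-20953/1905 - 186640/41071) + 23490) = -21494*(-1216109863/78240255 + 23490) = -21494*1836647480087/78240255 = -39476900936989978/78240255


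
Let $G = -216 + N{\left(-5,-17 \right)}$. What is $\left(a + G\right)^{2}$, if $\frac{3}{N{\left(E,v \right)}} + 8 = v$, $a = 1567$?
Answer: $\frac{1140547984}{625} \approx 1.8249 \cdot 10^{6}$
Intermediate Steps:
$N{\left(E,v \right)} = \frac{3}{-8 + v}$
$G = - \frac{5403}{25}$ ($G = -216 + \frac{3}{-8 - 17} = -216 + \frac{3}{-25} = -216 + 3 \left(- \frac{1}{25}\right) = -216 - \frac{3}{25} = - \frac{5403}{25} \approx -216.12$)
$\left(a + G\right)^{2} = \left(1567 - \frac{5403}{25}\right)^{2} = \left(\frac{33772}{25}\right)^{2} = \frac{1140547984}{625}$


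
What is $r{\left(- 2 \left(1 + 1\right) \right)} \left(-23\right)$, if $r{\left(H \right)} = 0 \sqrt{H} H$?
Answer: $0$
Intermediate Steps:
$r{\left(H \right)} = 0$ ($r{\left(H \right)} = 0 H = 0$)
$r{\left(- 2 \left(1 + 1\right) \right)} \left(-23\right) = 0 \left(-23\right) = 0$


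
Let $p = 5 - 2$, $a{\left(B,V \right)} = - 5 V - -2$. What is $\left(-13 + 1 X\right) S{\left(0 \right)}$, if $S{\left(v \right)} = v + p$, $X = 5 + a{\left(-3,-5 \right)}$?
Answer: $57$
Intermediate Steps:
$a{\left(B,V \right)} = 2 - 5 V$ ($a{\left(B,V \right)} = - 5 V + 2 = 2 - 5 V$)
$p = 3$ ($p = 5 - 2 = 3$)
$X = 32$ ($X = 5 + \left(2 - -25\right) = 5 + \left(2 + 25\right) = 5 + 27 = 32$)
$S{\left(v \right)} = 3 + v$ ($S{\left(v \right)} = v + 3 = 3 + v$)
$\left(-13 + 1 X\right) S{\left(0 \right)} = \left(-13 + 1 \cdot 32\right) \left(3 + 0\right) = \left(-13 + 32\right) 3 = 19 \cdot 3 = 57$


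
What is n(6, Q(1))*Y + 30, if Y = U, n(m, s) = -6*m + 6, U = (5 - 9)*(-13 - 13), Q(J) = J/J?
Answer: -3090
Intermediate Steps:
Q(J) = 1
U = 104 (U = -4*(-26) = 104)
n(m, s) = 6 - 6*m
Y = 104
n(6, Q(1))*Y + 30 = (6 - 6*6)*104 + 30 = (6 - 36)*104 + 30 = -30*104 + 30 = -3120 + 30 = -3090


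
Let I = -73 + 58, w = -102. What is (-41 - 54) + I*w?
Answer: 1435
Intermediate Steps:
I = -15
(-41 - 54) + I*w = (-41 - 54) - 15*(-102) = -95 + 1530 = 1435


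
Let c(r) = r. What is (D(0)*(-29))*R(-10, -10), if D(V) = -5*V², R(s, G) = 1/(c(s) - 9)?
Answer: 0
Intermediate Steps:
R(s, G) = 1/(-9 + s) (R(s, G) = 1/(s - 9) = 1/(-9 + s))
(D(0)*(-29))*R(-10, -10) = (-5*0²*(-29))/(-9 - 10) = (-5*0*(-29))/(-19) = (0*(-29))*(-1/19) = 0*(-1/19) = 0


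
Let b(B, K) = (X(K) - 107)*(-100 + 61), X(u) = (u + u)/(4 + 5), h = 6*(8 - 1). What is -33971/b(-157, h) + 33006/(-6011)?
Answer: -329919535/22895899 ≈ -14.410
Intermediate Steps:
h = 42 (h = 6*7 = 42)
X(u) = 2*u/9 (X(u) = (2*u)/9 = (2*u)*(⅑) = 2*u/9)
b(B, K) = 4173 - 26*K/3 (b(B, K) = (2*K/9 - 107)*(-100 + 61) = (-107 + 2*K/9)*(-39) = 4173 - 26*K/3)
-33971/b(-157, h) + 33006/(-6011) = -33971/(4173 - 26/3*42) + 33006/(-6011) = -33971/(4173 - 364) + 33006*(-1/6011) = -33971/3809 - 33006/6011 = -329919535/22895899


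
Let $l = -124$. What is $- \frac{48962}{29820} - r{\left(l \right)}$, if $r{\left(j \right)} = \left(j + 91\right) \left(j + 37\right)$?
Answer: $- \frac{42831091}{14910} \approx -2872.6$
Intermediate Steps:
$r{\left(j \right)} = \left(37 + j\right) \left(91 + j\right)$ ($r{\left(j \right)} = \left(91 + j\right) \left(37 + j\right) = \left(37 + j\right) \left(91 + j\right)$)
$- \frac{48962}{29820} - r{\left(l \right)} = - \frac{48962}{29820} - \left(3367 + \left(-124\right)^{2} + 128 \left(-124\right)\right) = \left(-48962\right) \frac{1}{29820} - \left(3367 + 15376 - 15872\right) = - \frac{24481}{14910} - 2871 = - \frac{42831091}{14910}$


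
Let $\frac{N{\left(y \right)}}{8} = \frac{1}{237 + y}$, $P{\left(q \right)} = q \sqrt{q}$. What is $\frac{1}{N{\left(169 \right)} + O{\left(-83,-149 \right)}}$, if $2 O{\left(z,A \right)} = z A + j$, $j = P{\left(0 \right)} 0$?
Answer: $\frac{406}{2510509} \approx 0.00016172$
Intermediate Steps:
$P{\left(q \right)} = q^{\frac{3}{2}}$
$j = 0$ ($j = 0^{\frac{3}{2}} \cdot 0 = 0 \cdot 0 = 0$)
$N{\left(y \right)} = \frac{8}{237 + y}$
$O{\left(z,A \right)} = \frac{A z}{2}$ ($O{\left(z,A \right)} = \frac{z A + 0}{2} = \frac{A z + 0}{2} = \frac{A z}{2}$)
$\frac{1}{N{\left(169 \right)} + O{\left(-83,-149 \right)}} = \frac{1}{\frac{8}{237 + 169} + \frac{1}{2} \left(-149\right) \left(-83\right)} = \frac{1}{\frac{8}{406} + \frac{12367}{2}} = \frac{1}{8 \cdot \frac{1}{406} + \frac{12367}{2}} = \frac{1}{\frac{4}{203} + \frac{12367}{2}} = \frac{1}{\frac{2510509}{406}} = \frac{406}{2510509}$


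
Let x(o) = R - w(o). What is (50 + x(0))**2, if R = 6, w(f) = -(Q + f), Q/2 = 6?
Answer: 4624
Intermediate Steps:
Q = 12 (Q = 2*6 = 12)
w(f) = -12 - f (w(f) = -(12 + f) = -12 - f)
x(o) = 18 + o (x(o) = 6 - (-12 - o) = 6 + (12 + o) = 18 + o)
(50 + x(0))**2 = (50 + (18 + 0))**2 = (50 + 18)**2 = 68**2 = 4624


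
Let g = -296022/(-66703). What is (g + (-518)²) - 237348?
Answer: 2066488150/66703 ≈ 30980.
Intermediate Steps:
g = 296022/66703 (g = -296022*(-1/66703) = 296022/66703 ≈ 4.4379)
(g + (-518)²) - 237348 = (296022/66703 + (-518)²) - 237348 = (296022/66703 + 268324) - 237348 = 17898311794/66703 - 237348 = 2066488150/66703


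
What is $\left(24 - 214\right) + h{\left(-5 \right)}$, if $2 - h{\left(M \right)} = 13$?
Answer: $-201$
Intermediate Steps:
$h{\left(M \right)} = -11$ ($h{\left(M \right)} = 2 - 13 = -11$)
$\left(24 - 214\right) + h{\left(-5 \right)} = \left(24 - 214\right) - 11 = -190 - 11 = -201$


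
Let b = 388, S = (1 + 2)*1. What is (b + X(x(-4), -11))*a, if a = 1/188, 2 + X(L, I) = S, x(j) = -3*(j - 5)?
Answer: 389/188 ≈ 2.0691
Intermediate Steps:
S = 3 (S = 3*1 = 3)
x(j) = 15 - 3*j (x(j) = -3*(-5 + j) = 15 - 3*j)
X(L, I) = 1 (X(L, I) = -2 + 3 = 1)
a = 1/188 ≈ 0.0053191
(b + X(x(-4), -11))*a = (388 + 1)*(1/188) = 389*(1/188) = 389/188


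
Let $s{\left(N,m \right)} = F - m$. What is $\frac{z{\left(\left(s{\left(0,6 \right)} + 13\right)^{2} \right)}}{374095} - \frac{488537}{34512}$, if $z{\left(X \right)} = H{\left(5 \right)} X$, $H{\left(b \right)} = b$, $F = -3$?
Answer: $- \frac{36551297611}{2582153328} \approx -14.155$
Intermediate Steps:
$s{\left(N,m \right)} = -3 - m$
$z{\left(X \right)} = 5 X$
$\frac{z{\left(\left(s{\left(0,6 \right)} + 13\right)^{2} \right)}}{374095} - \frac{488537}{34512} = \frac{5 \left(\left(-3 - 6\right) + 13\right)^{2}}{374095} - \frac{488537}{34512} = 5 \left(\left(-3 - 6\right) + 13\right)^{2} \cdot \frac{1}{374095} - \frac{488537}{34512} = 5 \left(-9 + 13\right)^{2} \cdot \frac{1}{374095} - \frac{488537}{34512} = 5 \cdot 4^{2} \cdot \frac{1}{374095} - \frac{488537}{34512} = 5 \cdot 16 \cdot \frac{1}{374095} - \frac{488537}{34512} = 80 \cdot \frac{1}{374095} - \frac{488537}{34512} = \frac{16}{74819} - \frac{488537}{34512} = - \frac{36551297611}{2582153328}$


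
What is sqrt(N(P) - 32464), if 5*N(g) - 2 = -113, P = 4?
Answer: I*sqrt(812155)/5 ≈ 180.24*I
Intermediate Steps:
N(g) = -111/5 (N(g) = 2/5 + (1/5)*(-113) = 2/5 - 113/5 = -111/5)
sqrt(N(P) - 32464) = sqrt(-111/5 - 32464) = sqrt(-162431/5) = I*sqrt(812155)/5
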